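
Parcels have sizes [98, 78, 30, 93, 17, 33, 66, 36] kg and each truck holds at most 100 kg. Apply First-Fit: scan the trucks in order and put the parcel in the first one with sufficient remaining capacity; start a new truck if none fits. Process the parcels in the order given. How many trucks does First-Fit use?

5

truck 1: place 98 kg, 2 kg left
truck 2: place 78 kg, 22 kg left
truck 3: place 30 kg, 70 kg left
truck 4: place 93 kg, 7 kg left
truck 2: place 17 kg, 5 kg left
truck 3: place 33 kg, 37 kg left
truck 5: place 66 kg, 34 kg left
truck 3: place 36 kg, 1 kg left
Final trucks: [98] [78,17] [30,33,36] [93] [66].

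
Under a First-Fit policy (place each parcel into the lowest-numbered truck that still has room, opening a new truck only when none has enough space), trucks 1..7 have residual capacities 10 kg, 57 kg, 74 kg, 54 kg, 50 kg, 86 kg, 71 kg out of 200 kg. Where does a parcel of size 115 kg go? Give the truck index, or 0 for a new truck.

No truck has ≥ 115 kg free, so a new truck is opened.

0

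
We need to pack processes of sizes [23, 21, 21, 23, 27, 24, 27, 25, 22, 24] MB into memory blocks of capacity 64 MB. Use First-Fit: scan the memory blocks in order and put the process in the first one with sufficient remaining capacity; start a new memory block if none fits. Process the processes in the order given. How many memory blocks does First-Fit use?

memory block 1: place 23 MB, 41 MB left
memory block 1: place 21 MB, 20 MB left
memory block 2: place 21 MB, 43 MB left
memory block 2: place 23 MB, 20 MB left
memory block 3: place 27 MB, 37 MB left
memory block 3: place 24 MB, 13 MB left
memory block 4: place 27 MB, 37 MB left
memory block 4: place 25 MB, 12 MB left
memory block 5: place 22 MB, 42 MB left
memory block 5: place 24 MB, 18 MB left
Final memory blocks: [23,21] [21,23] [27,24] [27,25] [22,24].

5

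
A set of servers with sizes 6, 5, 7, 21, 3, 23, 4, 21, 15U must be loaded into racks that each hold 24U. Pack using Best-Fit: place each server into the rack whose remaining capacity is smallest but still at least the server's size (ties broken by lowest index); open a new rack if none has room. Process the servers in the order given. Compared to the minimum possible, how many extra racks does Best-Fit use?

0

Best-Fit: [6,5,7,4] [21,3] [23] [21] [15] → 5 racks.
Total size 105U; any packing needs at least ⌈105/24⌉ = 5 racks.
So 5 is already optimal.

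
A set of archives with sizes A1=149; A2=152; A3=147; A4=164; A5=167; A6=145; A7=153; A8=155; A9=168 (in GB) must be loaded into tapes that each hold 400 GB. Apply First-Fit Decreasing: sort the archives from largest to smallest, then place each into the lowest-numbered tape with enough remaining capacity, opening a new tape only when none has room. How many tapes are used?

Sorted descending: 168, 167, 164, 155, 153, 152, 149, 147, 145.
Put 168 GB in tape 1; 232 GB remain.
Put 167 GB in tape 1; 65 GB remain.
Put 164 GB in tape 2; 236 GB remain.
Put 155 GB in tape 2; 81 GB remain.
Put 153 GB in tape 3; 247 GB remain.
Put 152 GB in tape 3; 95 GB remain.
Put 149 GB in tape 4; 251 GB remain.
Put 147 GB in tape 4; 104 GB remain.
Put 145 GB in tape 5; 255 GB remain.
Final tapes: [168,167] [164,155] [153,152] [149,147] [145].

5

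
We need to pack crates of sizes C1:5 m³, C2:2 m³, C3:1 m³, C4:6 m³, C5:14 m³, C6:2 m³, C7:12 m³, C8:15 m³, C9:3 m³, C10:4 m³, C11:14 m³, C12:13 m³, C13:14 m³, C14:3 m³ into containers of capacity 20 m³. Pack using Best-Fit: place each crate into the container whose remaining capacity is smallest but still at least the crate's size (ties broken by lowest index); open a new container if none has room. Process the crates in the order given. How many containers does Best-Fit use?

Put C1 (5 m³) in container 1; 15 m³ remain.
Put C2 (2 m³) in container 1; 13 m³ remain.
Put C3 (1 m³) in container 1; 12 m³ remain.
Put C4 (6 m³) in container 1; 6 m³ remain.
Put C5 (14 m³) in container 2; 6 m³ remain.
Put C6 (2 m³) in container 1; 4 m³ remain.
Put C7 (12 m³) in container 3; 8 m³ remain.
Put C8 (15 m³) in container 4; 5 m³ remain.
Put C9 (3 m³) in container 1; 1 m³ remain.
Put C10 (4 m³) in container 4; 1 m³ remain.
Put C11 (14 m³) in container 5; 6 m³ remain.
Put C12 (13 m³) in container 6; 7 m³ remain.
Put C13 (14 m³) in container 7; 6 m³ remain.
Put C14 (3 m³) in container 2; 3 m³ remain.

7 containers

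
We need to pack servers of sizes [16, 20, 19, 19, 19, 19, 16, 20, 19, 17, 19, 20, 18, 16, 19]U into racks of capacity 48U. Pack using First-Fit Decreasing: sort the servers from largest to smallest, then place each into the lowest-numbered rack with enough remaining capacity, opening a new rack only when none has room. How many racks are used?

Sorted descending: 20, 20, 20, 19, 19, 19, 19, 19, 19, 19, 18, 17, 16, 16, 16.
20U → rack 1 (remaining 28U)
20U → rack 1 (remaining 8U)
20U → rack 2 (remaining 28U)
19U → rack 2 (remaining 9U)
19U → rack 3 (remaining 29U)
19U → rack 3 (remaining 10U)
19U → rack 4 (remaining 29U)
19U → rack 4 (remaining 10U)
19U → rack 5 (remaining 29U)
19U → rack 5 (remaining 10U)
18U → rack 6 (remaining 30U)
17U → rack 6 (remaining 13U)
16U → rack 7 (remaining 32U)
16U → rack 7 (remaining 16U)
16U → rack 7 (remaining 0U)
Final racks: [20,20] [20,19] [19,19] [19,19] [19,19] [18,17] [16,16,16].

7 racks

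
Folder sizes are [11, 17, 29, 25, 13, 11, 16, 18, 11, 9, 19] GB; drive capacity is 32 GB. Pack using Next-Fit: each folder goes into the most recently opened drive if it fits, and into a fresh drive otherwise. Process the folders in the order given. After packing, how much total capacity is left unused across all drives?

45

drive 1: place 11 GB, 21 GB left
drive 1: place 17 GB, 4 GB left
drive 2: place 29 GB, 3 GB left
drive 3: place 25 GB, 7 GB left
drive 4: place 13 GB, 19 GB left
drive 4: place 11 GB, 8 GB left
drive 5: place 16 GB, 16 GB left
drive 6: place 18 GB, 14 GB left
drive 6: place 11 GB, 3 GB left
drive 7: place 9 GB, 23 GB left
drive 7: place 19 GB, 4 GB left
7 drives × 32 GB = 224 GB; used 179 GB; unused 45 GB.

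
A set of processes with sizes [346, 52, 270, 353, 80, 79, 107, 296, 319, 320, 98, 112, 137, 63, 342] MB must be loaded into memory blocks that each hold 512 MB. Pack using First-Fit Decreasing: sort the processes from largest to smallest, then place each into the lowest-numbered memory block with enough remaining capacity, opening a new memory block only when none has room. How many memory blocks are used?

Sorted descending: 353, 346, 342, 320, 319, 296, 270, 137, 112, 107, 98, 80, 79, 63, 52.
353 MB → memory block 1 (remaining 159 MB)
346 MB → memory block 2 (remaining 166 MB)
342 MB → memory block 3 (remaining 170 MB)
320 MB → memory block 4 (remaining 192 MB)
319 MB → memory block 5 (remaining 193 MB)
296 MB → memory block 6 (remaining 216 MB)
270 MB → memory block 7 (remaining 242 MB)
137 MB → memory block 1 (remaining 22 MB)
112 MB → memory block 2 (remaining 54 MB)
107 MB → memory block 3 (remaining 63 MB)
98 MB → memory block 4 (remaining 94 MB)
80 MB → memory block 4 (remaining 14 MB)
79 MB → memory block 5 (remaining 114 MB)
63 MB → memory block 3 (remaining 0 MB)
52 MB → memory block 2 (remaining 2 MB)
Final memory blocks: [353,137] [346,112,52] [342,107,63] [320,98,80] [319,79] [296] [270].

7 memory blocks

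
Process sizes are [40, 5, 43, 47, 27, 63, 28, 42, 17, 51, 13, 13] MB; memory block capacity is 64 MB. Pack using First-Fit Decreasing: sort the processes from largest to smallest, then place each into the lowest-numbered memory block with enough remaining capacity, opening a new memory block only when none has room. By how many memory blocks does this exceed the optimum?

0

First-Fit Decreasing: [63] [51,13] [47,17] [43,13,5] [42] [40] [28,27] → 7 memory blocks.
Total size 389 MB; any packing needs at least ⌈389/64⌉ = 7 memory blocks.
So 7 is already optimal.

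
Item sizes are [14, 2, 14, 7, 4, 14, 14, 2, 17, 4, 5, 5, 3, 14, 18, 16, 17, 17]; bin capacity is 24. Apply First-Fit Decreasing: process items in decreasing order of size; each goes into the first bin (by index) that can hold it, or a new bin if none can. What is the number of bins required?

Sorted descending: 18, 17, 17, 17, 16, 14, 14, 14, 14, 14, 7, 5, 5, 4, 4, 3, 2, 2.
bin 1: place 18, 6 left
bin 2: place 17, 7 left
bin 3: place 17, 7 left
bin 4: place 17, 7 left
bin 5: place 16, 8 left
bin 6: place 14, 10 left
bin 7: place 14, 10 left
bin 8: place 14, 10 left
bin 9: place 14, 10 left
bin 10: place 14, 10 left
bin 2: place 7, 0 left
bin 1: place 5, 1 left
bin 3: place 5, 2 left
bin 4: place 4, 3 left
bin 5: place 4, 4 left
bin 4: place 3, 0 left
bin 3: place 2, 0 left
bin 5: place 2, 2 left
Final bins: [18,5] [17,7] [17,5,2] [17,4,3] [16,4,2] [14] [14] [14] [14] [14].

10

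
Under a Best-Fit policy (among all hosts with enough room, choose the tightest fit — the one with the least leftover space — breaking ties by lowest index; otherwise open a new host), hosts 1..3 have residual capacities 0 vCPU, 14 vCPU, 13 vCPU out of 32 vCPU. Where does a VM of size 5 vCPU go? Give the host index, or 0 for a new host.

3

Hosts with room: host 2 (14 vCPU), host 3 (13 vCPU).
Tightest fit is host 3 with 13 vCPU free.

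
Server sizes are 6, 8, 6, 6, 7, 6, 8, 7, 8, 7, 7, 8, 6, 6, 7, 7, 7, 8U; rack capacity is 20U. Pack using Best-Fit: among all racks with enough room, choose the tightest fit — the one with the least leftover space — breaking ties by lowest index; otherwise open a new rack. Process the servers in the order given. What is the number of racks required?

8

6U → rack 1 (remaining 14U)
8U → rack 1 (remaining 6U)
6U → rack 1 (remaining 0U)
6U → rack 2 (remaining 14U)
7U → rack 2 (remaining 7U)
6U → rack 2 (remaining 1U)
8U → rack 3 (remaining 12U)
7U → rack 3 (remaining 5U)
8U → rack 4 (remaining 12U)
7U → rack 4 (remaining 5U)
7U → rack 5 (remaining 13U)
8U → rack 5 (remaining 5U)
6U → rack 6 (remaining 14U)
6U → rack 6 (remaining 8U)
7U → rack 6 (remaining 1U)
7U → rack 7 (remaining 13U)
7U → rack 7 (remaining 6U)
8U → rack 8 (remaining 12U)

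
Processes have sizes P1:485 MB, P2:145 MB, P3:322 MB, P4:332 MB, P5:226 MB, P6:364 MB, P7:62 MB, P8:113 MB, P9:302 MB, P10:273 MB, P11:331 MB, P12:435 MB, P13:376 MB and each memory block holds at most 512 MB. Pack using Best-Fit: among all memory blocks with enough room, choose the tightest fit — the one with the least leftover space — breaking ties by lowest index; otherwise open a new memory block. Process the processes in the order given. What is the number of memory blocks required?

9

P1 (485 MB) → memory block 1 (remaining 27 MB)
P2 (145 MB) → memory block 2 (remaining 367 MB)
P3 (322 MB) → memory block 2 (remaining 45 MB)
P4 (332 MB) → memory block 3 (remaining 180 MB)
P5 (226 MB) → memory block 4 (remaining 286 MB)
P6 (364 MB) → memory block 5 (remaining 148 MB)
P7 (62 MB) → memory block 5 (remaining 86 MB)
P8 (113 MB) → memory block 3 (remaining 67 MB)
P9 (302 MB) → memory block 6 (remaining 210 MB)
P10 (273 MB) → memory block 4 (remaining 13 MB)
P11 (331 MB) → memory block 7 (remaining 181 MB)
P12 (435 MB) → memory block 8 (remaining 77 MB)
P13 (376 MB) → memory block 9 (remaining 136 MB)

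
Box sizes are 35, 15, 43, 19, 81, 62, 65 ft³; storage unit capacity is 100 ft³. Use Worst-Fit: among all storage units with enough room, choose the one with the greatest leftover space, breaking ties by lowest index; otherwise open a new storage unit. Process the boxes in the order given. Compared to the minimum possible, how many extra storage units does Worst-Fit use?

Worst-Fit: [35,15,43] [19,81] [62] [65] → 4 storage units.
Total size 320 ft³; any packing needs at least ⌈320/100⌉ = 4 storage units.
So 4 is already optimal.

0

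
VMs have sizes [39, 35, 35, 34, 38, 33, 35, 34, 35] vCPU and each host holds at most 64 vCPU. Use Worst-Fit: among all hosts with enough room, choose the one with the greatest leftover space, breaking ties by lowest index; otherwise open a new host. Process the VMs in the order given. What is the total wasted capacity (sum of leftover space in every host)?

258

39 vCPU → host 1 (remaining 25 vCPU)
35 vCPU → host 2 (remaining 29 vCPU)
35 vCPU → host 3 (remaining 29 vCPU)
34 vCPU → host 4 (remaining 30 vCPU)
38 vCPU → host 5 (remaining 26 vCPU)
33 vCPU → host 6 (remaining 31 vCPU)
35 vCPU → host 7 (remaining 29 vCPU)
34 vCPU → host 8 (remaining 30 vCPU)
35 vCPU → host 9 (remaining 29 vCPU)
9 hosts × 64 vCPU = 576 vCPU; used 318 vCPU; unused 258 vCPU.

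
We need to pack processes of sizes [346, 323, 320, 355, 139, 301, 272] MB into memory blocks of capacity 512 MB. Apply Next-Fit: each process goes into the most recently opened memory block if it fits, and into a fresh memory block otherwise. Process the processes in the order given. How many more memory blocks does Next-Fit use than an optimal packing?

Next-Fit: [346] [323] [320] [355,139] [301] [272] → 6 memory blocks.
6 processes exceed 256 MB (half the capacity), and no two of those can share a memory block, so at least 6 memory blocks are needed.
So 6 is already optimal.

0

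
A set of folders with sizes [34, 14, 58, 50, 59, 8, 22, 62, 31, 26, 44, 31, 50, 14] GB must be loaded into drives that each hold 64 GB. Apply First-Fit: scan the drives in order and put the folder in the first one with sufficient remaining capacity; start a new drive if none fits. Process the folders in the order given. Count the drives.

drive 1: place 34 GB, 30 GB left
drive 1: place 14 GB, 16 GB left
drive 2: place 58 GB, 6 GB left
drive 3: place 50 GB, 14 GB left
drive 4: place 59 GB, 5 GB left
drive 1: place 8 GB, 8 GB left
drive 5: place 22 GB, 42 GB left
drive 6: place 62 GB, 2 GB left
drive 5: place 31 GB, 11 GB left
drive 7: place 26 GB, 38 GB left
drive 8: place 44 GB, 20 GB left
drive 7: place 31 GB, 7 GB left
drive 9: place 50 GB, 14 GB left
drive 3: place 14 GB, 0 GB left

9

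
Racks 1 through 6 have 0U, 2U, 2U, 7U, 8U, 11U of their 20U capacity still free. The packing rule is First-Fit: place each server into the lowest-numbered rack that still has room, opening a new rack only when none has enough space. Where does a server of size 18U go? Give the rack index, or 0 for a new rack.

0

No rack has ≥ 18U free, so a new rack is opened.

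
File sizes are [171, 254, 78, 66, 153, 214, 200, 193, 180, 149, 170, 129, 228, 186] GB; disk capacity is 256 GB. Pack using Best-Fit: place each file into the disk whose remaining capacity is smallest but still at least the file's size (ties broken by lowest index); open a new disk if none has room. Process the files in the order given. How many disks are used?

12

Put 171 GB in disk 1; 85 GB remain.
Put 254 GB in disk 2; 2 GB remain.
Put 78 GB in disk 1; 7 GB remain.
Put 66 GB in disk 3; 190 GB remain.
Put 153 GB in disk 3; 37 GB remain.
Put 214 GB in disk 4; 42 GB remain.
Put 200 GB in disk 5; 56 GB remain.
Put 193 GB in disk 6; 63 GB remain.
Put 180 GB in disk 7; 76 GB remain.
Put 149 GB in disk 8; 107 GB remain.
Put 170 GB in disk 9; 86 GB remain.
Put 129 GB in disk 10; 127 GB remain.
Put 228 GB in disk 11; 28 GB remain.
Put 186 GB in disk 12; 70 GB remain.
Final disks: [171,78] [254] [66,153] [214] [200] [193] [180] [149] [170] [129] [228] [186].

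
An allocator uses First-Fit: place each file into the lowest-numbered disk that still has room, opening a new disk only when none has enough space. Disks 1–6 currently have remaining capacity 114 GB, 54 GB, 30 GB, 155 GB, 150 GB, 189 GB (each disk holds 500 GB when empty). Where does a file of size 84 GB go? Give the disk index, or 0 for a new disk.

Disks with room: disk 1 (114 GB), disk 4 (155 GB), disk 5 (150 GB), disk 6 (189 GB).
The first with room is disk 1.

1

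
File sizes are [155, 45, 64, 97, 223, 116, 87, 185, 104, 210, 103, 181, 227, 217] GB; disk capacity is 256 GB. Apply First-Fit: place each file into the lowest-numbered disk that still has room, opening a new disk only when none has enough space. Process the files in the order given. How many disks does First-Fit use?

155 GB → disk 1 (remaining 101 GB)
45 GB → disk 1 (remaining 56 GB)
64 GB → disk 2 (remaining 192 GB)
97 GB → disk 2 (remaining 95 GB)
223 GB → disk 3 (remaining 33 GB)
116 GB → disk 4 (remaining 140 GB)
87 GB → disk 2 (remaining 8 GB)
185 GB → disk 5 (remaining 71 GB)
104 GB → disk 4 (remaining 36 GB)
210 GB → disk 6 (remaining 46 GB)
103 GB → disk 7 (remaining 153 GB)
181 GB → disk 8 (remaining 75 GB)
227 GB → disk 9 (remaining 29 GB)
217 GB → disk 10 (remaining 39 GB)
Final disks: [155,45] [64,97,87] [223] [116,104] [185] [210] [103] [181] [227] [217].

10 disks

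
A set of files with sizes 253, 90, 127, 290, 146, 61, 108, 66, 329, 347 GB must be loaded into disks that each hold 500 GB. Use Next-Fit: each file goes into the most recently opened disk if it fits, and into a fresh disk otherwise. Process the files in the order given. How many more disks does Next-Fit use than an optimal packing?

Next-Fit: [253,90,127] [290,146,61] [108,66] [329] [347] → 5 disks.
Total size 1817 GB; any packing needs at least ⌈1817/500⌉ = 4 disks.
An optimal packing achieves that bound: [347,146] [329,127] [290,108,90] [253,66,61] → 4 disks.
Excess: 5 − 4 = 1.

1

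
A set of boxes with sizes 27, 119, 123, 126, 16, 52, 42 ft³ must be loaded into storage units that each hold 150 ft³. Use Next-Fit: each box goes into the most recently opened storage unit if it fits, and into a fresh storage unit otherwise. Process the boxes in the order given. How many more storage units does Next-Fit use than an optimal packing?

Next-Fit: [27,119] [123] [126,16] [52,42] → 4 storage units.
Total size 505 ft³; any packing needs at least ⌈505/150⌉ = 4 storage units.
So 4 is already optimal.

0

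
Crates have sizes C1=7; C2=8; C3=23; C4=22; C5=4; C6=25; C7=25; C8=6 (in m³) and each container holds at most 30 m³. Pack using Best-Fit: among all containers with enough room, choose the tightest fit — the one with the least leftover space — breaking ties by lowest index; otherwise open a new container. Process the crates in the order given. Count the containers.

Put C1 (7 m³) in container 1; 23 m³ remain.
Put C2 (8 m³) in container 1; 15 m³ remain.
Put C3 (23 m³) in container 2; 7 m³ remain.
Put C4 (22 m³) in container 3; 8 m³ remain.
Put C5 (4 m³) in container 2; 3 m³ remain.
Put C6 (25 m³) in container 4; 5 m³ remain.
Put C7 (25 m³) in container 5; 5 m³ remain.
Put C8 (6 m³) in container 3; 2 m³ remain.

5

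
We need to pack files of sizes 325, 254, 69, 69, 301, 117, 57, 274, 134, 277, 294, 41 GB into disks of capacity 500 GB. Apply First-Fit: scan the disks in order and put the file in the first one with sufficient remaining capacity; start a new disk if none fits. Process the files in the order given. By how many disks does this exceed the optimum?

First-Fit: [325,69,69] [254,117,57,41] [301,134] [274] [277] [294] → 6 disks.
6 files exceed 250 GB (half the capacity), and no two of those can share a disk, so at least 6 disks are needed.
So 6 is already optimal.

0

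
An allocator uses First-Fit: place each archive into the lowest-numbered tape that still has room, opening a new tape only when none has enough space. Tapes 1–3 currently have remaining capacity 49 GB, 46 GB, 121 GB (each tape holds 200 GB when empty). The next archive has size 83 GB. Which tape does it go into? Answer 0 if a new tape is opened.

Tapes with room: tape 3 (121 GB).
The first with room is tape 3.

3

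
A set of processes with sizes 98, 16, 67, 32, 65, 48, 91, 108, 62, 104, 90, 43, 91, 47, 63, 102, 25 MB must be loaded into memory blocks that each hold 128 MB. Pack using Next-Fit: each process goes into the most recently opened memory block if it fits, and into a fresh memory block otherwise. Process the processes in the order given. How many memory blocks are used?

12 memory blocks

Put 98 MB in memory block 1; 30 MB remain.
Put 16 MB in memory block 1; 14 MB remain.
Put 67 MB in memory block 2; 61 MB remain.
Put 32 MB in memory block 2; 29 MB remain.
Put 65 MB in memory block 3; 63 MB remain.
Put 48 MB in memory block 3; 15 MB remain.
Put 91 MB in memory block 4; 37 MB remain.
Put 108 MB in memory block 5; 20 MB remain.
Put 62 MB in memory block 6; 66 MB remain.
Put 104 MB in memory block 7; 24 MB remain.
Put 90 MB in memory block 8; 38 MB remain.
Put 43 MB in memory block 9; 85 MB remain.
Put 91 MB in memory block 10; 37 MB remain.
Put 47 MB in memory block 11; 81 MB remain.
Put 63 MB in memory block 11; 18 MB remain.
Put 102 MB in memory block 12; 26 MB remain.
Put 25 MB in memory block 12; 1 MB remain.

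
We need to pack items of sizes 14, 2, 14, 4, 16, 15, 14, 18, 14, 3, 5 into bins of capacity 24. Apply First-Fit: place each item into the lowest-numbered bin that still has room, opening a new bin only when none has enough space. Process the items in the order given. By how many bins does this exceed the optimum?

First-Fit: [14,2,4,3] [14,5] [16] [15] [14] [18] [14] → 7 bins.
7 items exceed 12 (half the capacity), and no two of those can share a bin, so at least 7 bins are needed.
So 7 is already optimal.

0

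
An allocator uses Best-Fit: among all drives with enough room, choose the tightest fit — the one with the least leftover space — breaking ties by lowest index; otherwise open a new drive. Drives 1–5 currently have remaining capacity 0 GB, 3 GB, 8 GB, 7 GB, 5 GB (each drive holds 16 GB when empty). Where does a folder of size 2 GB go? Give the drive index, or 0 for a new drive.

Drives with room: drive 2 (3 GB), drive 3 (8 GB), drive 4 (7 GB), drive 5 (5 GB).
Tightest fit is drive 2 with 3 GB free.

2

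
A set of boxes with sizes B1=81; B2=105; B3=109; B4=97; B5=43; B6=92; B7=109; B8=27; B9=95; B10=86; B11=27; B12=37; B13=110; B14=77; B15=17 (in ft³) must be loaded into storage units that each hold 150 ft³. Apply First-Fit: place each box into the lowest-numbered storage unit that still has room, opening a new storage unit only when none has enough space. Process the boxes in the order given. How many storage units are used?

10 storage units

Put B1 (81 ft³) in storage unit 1; 69 ft³ remain.
Put B2 (105 ft³) in storage unit 2; 45 ft³ remain.
Put B3 (109 ft³) in storage unit 3; 41 ft³ remain.
Put B4 (97 ft³) in storage unit 4; 53 ft³ remain.
Put B5 (43 ft³) in storage unit 1; 26 ft³ remain.
Put B6 (92 ft³) in storage unit 5; 58 ft³ remain.
Put B7 (109 ft³) in storage unit 6; 41 ft³ remain.
Put B8 (27 ft³) in storage unit 2; 18 ft³ remain.
Put B9 (95 ft³) in storage unit 7; 55 ft³ remain.
Put B10 (86 ft³) in storage unit 8; 64 ft³ remain.
Put B11 (27 ft³) in storage unit 3; 14 ft³ remain.
Put B12 (37 ft³) in storage unit 4; 16 ft³ remain.
Put B13 (110 ft³) in storage unit 9; 40 ft³ remain.
Put B14 (77 ft³) in storage unit 10; 73 ft³ remain.
Put B15 (17 ft³) in storage unit 1; 9 ft³ remain.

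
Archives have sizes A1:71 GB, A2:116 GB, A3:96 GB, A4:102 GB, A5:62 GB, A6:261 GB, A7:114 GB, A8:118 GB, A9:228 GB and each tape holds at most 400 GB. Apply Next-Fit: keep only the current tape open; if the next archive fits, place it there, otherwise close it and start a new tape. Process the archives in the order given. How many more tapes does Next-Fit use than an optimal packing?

1

Next-Fit: [71,116,96,102] [62,261] [114,118] [228] → 4 tapes.
Total size 1168 GB; any packing needs at least ⌈1168/400⌉ = 3 tapes.
An optimal packing achieves that bound: [261,118] [228,102,62] [116,114,96,71] → 3 tapes.
Excess: 4 − 3 = 1.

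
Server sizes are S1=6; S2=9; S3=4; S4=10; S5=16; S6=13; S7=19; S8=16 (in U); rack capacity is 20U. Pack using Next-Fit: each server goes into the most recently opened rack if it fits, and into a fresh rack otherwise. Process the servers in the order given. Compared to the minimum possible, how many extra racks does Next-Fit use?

1

Next-Fit: [6,9,4] [10] [16] [13] [19] [16] → 6 racks.
Total size 93U; any packing needs at least ⌈93/20⌉ = 5 racks.
An optimal packing achieves that bound: [19] [16,4] [16] [13,6] [10,9] → 5 racks.
Excess: 6 − 5 = 1.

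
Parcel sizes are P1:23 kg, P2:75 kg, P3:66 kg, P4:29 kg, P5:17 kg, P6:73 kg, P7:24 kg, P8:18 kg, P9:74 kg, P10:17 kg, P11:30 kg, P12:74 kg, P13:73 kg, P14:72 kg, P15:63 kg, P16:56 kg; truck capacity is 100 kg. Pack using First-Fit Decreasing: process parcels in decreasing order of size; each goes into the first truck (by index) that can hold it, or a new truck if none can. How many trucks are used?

Sorted descending: 75, 74, 74, 73, 73, 72, 66, 63, 56, 30, 29, 24, 23, 18, 17, 17.
75 kg → truck 1 (remaining 25 kg)
74 kg → truck 2 (remaining 26 kg)
74 kg → truck 3 (remaining 26 kg)
73 kg → truck 4 (remaining 27 kg)
73 kg → truck 5 (remaining 27 kg)
72 kg → truck 6 (remaining 28 kg)
66 kg → truck 7 (remaining 34 kg)
63 kg → truck 8 (remaining 37 kg)
56 kg → truck 9 (remaining 44 kg)
30 kg → truck 7 (remaining 4 kg)
29 kg → truck 8 (remaining 8 kg)
24 kg → truck 1 (remaining 1 kg)
23 kg → truck 2 (remaining 3 kg)
18 kg → truck 3 (remaining 8 kg)
17 kg → truck 4 (remaining 10 kg)
17 kg → truck 5 (remaining 10 kg)
Final trucks: [75,24] [74,23] [74,18] [73,17] [73,17] [72] [66,30] [63,29] [56].

9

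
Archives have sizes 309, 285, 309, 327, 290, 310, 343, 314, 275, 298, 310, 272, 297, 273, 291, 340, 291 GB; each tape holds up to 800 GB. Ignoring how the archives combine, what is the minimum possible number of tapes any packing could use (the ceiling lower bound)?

Total size = 309 + 285 + 309 + 327 + 290 + 310 + 343 + 314 + 275 + 298 + 310 + 272 + 297 + 273 + 291 + 340 + 291 = 5134 GB.
⌈5134 / 800⌉ = 7.

7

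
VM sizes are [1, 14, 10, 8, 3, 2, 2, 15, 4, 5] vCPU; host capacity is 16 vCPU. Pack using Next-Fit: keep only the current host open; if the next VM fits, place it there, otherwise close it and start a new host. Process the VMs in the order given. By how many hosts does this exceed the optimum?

Next-Fit: [1,14] [10] [8,3,2,2] [15] [4,5] → 5 hosts.
Total size 64 vCPU; any packing needs at least ⌈64/16⌉ = 4 hosts.
An optimal packing achieves that bound: [15,1] [14,2] [10,4,2] [8,5,3] → 4 hosts.
Excess: 5 − 4 = 1.

1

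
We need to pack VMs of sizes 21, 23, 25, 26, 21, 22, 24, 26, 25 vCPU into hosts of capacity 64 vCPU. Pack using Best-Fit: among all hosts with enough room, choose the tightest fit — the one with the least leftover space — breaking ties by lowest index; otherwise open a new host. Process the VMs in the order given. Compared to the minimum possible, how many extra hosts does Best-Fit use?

1

Best-Fit: [21,23] [25,26] [21,22] [24,26] [25] → 5 hosts.
Total size 213 vCPU; any packing needs at least ⌈213/64⌉ = 4 hosts.
An optimal packing achieves that bound: [26,26] [25,25] [24,23] [22,21,21] → 4 hosts.
Excess: 5 − 4 = 1.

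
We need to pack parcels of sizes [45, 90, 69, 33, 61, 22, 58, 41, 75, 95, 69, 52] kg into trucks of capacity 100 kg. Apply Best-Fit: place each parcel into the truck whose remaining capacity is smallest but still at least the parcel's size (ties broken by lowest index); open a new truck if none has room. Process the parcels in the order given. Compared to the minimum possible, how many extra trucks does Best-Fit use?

1

Best-Fit: [45,33,22] [90] [69] [61] [58,41] [75] [95] [69] [52] → 9 trucks.
Total size 710 kg; any packing needs at least ⌈710/100⌉ = 8 trucks.
An optimal packing achieves that bound: [95] [90] [75,22] [69] [69] [61,33] [58,41] [52,45] → 8 trucks.
Excess: 9 − 8 = 1.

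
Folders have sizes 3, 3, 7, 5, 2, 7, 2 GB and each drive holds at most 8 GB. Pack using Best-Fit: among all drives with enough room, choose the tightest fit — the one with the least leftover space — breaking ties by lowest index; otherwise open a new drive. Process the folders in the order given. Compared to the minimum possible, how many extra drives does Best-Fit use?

Best-Fit: [3,3,2] [7] [5,2] [7] → 4 drives.
Total size 29 GB; any packing needs at least ⌈29/8⌉ = 4 drives.
So 4 is already optimal.

0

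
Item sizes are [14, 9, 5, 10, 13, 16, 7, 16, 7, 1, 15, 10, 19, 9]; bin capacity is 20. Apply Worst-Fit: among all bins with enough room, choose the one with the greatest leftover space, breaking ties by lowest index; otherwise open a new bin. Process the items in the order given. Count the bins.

9 bins

bin 1: place 14, 6 left
bin 2: place 9, 11 left
bin 2: place 5, 6 left
bin 3: place 10, 10 left
bin 4: place 13, 7 left
bin 5: place 16, 4 left
bin 3: place 7, 3 left
bin 6: place 16, 4 left
bin 4: place 7, 0 left
bin 1: place 1, 5 left
bin 7: place 15, 5 left
bin 8: place 10, 10 left
bin 9: place 19, 1 left
bin 8: place 9, 1 left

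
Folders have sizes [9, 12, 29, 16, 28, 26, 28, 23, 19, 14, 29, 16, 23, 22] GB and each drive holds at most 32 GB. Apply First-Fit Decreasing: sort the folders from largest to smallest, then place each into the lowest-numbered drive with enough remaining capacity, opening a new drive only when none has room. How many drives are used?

11

Sorted descending: 29, 29, 28, 28, 26, 23, 23, 22, 19, 16, 16, 14, 12, 9.
29 GB → drive 1 (remaining 3 GB)
29 GB → drive 2 (remaining 3 GB)
28 GB → drive 3 (remaining 4 GB)
28 GB → drive 4 (remaining 4 GB)
26 GB → drive 5 (remaining 6 GB)
23 GB → drive 6 (remaining 9 GB)
23 GB → drive 7 (remaining 9 GB)
22 GB → drive 8 (remaining 10 GB)
19 GB → drive 9 (remaining 13 GB)
16 GB → drive 10 (remaining 16 GB)
16 GB → drive 10 (remaining 0 GB)
14 GB → drive 11 (remaining 18 GB)
12 GB → drive 9 (remaining 1 GB)
9 GB → drive 6 (remaining 0 GB)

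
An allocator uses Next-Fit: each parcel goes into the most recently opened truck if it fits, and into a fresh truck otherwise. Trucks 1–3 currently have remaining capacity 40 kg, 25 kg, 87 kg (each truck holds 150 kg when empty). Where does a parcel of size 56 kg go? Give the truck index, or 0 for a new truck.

Next-Fit only looks at truck 3, which has 87 kg free.
56 kg fits there.

3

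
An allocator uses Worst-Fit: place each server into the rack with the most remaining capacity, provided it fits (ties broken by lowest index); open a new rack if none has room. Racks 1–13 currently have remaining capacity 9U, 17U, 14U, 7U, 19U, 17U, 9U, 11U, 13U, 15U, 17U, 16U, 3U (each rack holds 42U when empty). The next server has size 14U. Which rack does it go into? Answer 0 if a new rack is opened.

5

Racks with room: rack 2 (17U), rack 3 (14U), rack 5 (19U), rack 6 (17U), rack 10 (15U), rack 11 (17U), rack 12 (16U).
Most room is rack 5 with 19U free.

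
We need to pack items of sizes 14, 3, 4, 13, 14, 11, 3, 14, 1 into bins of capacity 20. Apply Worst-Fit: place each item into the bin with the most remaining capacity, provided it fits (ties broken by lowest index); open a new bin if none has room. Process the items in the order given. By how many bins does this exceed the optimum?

0

Worst-Fit: [14,3] [4,13] [14,1] [11,3] [14] → 5 bins.
5 items exceed 10 (half the capacity), and no two of those can share a bin, so at least 5 bins are needed.
So 5 is already optimal.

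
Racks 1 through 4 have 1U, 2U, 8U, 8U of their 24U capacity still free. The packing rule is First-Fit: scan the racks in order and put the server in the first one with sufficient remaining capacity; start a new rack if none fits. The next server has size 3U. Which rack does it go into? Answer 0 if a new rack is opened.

Racks with room: rack 3 (8U), rack 4 (8U).
The first with room is rack 3.

3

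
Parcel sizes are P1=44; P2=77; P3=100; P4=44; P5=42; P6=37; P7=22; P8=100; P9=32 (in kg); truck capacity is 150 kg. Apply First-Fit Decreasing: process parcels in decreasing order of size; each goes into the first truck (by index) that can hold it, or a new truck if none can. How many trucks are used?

Sorted descending: 100, 100, 77, 44, 44, 42, 37, 32, 22.
truck 1: place 100 kg, 50 kg left
truck 2: place 100 kg, 50 kg left
truck 3: place 77 kg, 73 kg left
truck 1: place 44 kg, 6 kg left
truck 2: place 44 kg, 6 kg left
truck 3: place 42 kg, 31 kg left
truck 4: place 37 kg, 113 kg left
truck 4: place 32 kg, 81 kg left
truck 3: place 22 kg, 9 kg left

4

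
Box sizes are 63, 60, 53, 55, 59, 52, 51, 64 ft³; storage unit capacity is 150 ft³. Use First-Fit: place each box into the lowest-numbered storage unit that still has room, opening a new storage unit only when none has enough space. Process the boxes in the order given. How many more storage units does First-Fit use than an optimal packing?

First-Fit: [63,60] [53,55] [59,52] [51,64] → 4 storage units.
Total size 457 ft³; any packing needs at least ⌈457/150⌉ = 4 storage units.
So 4 is already optimal.

0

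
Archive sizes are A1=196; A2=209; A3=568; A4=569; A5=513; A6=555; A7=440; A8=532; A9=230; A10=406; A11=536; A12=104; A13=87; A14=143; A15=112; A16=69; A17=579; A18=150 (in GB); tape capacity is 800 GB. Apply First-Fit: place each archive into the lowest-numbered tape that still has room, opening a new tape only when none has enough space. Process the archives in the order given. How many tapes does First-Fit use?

10 tapes

tape 1: place A1 (196 GB), 604 GB left
tape 1: place A2 (209 GB), 395 GB left
tape 2: place A3 (568 GB), 232 GB left
tape 3: place A4 (569 GB), 231 GB left
tape 4: place A5 (513 GB), 287 GB left
tape 5: place A6 (555 GB), 245 GB left
tape 6: place A7 (440 GB), 360 GB left
tape 7: place A8 (532 GB), 268 GB left
tape 1: place A9 (230 GB), 165 GB left
tape 8: place A10 (406 GB), 394 GB left
tape 9: place A11 (536 GB), 264 GB left
tape 1: place A12 (104 GB), 61 GB left
tape 2: place A13 (87 GB), 145 GB left
tape 2: place A14 (143 GB), 2 GB left
tape 3: place A15 (112 GB), 119 GB left
tape 3: place A16 (69 GB), 50 GB left
tape 10: place A17 (579 GB), 221 GB left
tape 4: place A18 (150 GB), 137 GB left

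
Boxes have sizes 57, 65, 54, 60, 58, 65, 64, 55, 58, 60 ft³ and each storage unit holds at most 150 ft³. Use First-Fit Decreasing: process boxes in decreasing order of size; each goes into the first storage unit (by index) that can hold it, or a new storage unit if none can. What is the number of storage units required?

Sorted descending: 65, 65, 64, 60, 60, 58, 58, 57, 55, 54.
65 ft³ → storage unit 1 (remaining 85 ft³)
65 ft³ → storage unit 1 (remaining 20 ft³)
64 ft³ → storage unit 2 (remaining 86 ft³)
60 ft³ → storage unit 2 (remaining 26 ft³)
60 ft³ → storage unit 3 (remaining 90 ft³)
58 ft³ → storage unit 3 (remaining 32 ft³)
58 ft³ → storage unit 4 (remaining 92 ft³)
57 ft³ → storage unit 4 (remaining 35 ft³)
55 ft³ → storage unit 5 (remaining 95 ft³)
54 ft³ → storage unit 5 (remaining 41 ft³)

5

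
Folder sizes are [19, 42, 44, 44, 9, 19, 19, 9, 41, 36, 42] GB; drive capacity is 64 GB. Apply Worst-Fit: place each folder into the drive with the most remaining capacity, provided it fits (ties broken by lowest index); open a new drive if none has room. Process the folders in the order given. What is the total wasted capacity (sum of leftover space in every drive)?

60

19 GB → drive 1 (remaining 45 GB)
42 GB → drive 1 (remaining 3 GB)
44 GB → drive 2 (remaining 20 GB)
44 GB → drive 3 (remaining 20 GB)
9 GB → drive 2 (remaining 11 GB)
19 GB → drive 3 (remaining 1 GB)
19 GB → drive 4 (remaining 45 GB)
9 GB → drive 4 (remaining 36 GB)
41 GB → drive 5 (remaining 23 GB)
36 GB → drive 4 (remaining 0 GB)
42 GB → drive 6 (remaining 22 GB)
6 drives × 64 GB = 384 GB; used 324 GB; unused 60 GB.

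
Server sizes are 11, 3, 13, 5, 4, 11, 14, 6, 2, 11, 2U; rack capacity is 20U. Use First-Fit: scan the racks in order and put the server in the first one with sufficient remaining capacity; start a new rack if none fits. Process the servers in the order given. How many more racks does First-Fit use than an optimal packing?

First-Fit: [11,3,5] [13,4,2] [11,6,2] [14] [11] → 5 racks.
Total size 82U; any packing needs at least ⌈82/20⌉ = 5 racks.
So 5 is already optimal.

0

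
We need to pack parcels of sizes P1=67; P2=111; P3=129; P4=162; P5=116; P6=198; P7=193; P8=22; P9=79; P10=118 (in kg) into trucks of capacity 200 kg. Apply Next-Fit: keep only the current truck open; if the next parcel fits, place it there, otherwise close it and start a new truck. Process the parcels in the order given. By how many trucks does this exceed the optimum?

1

Next-Fit: [67,111] [129] [162] [116] [198] [193] [22,79] [118] → 8 trucks.
7 parcels exceed 100 kg (half the capacity), and no two of those can share a truck, so at least 7 trucks are needed.
An optimal packing achieves that bound: [198] [193] [162,22] [129,67] [118,79] [116] [111] → 7 trucks.
Excess: 8 − 7 = 1.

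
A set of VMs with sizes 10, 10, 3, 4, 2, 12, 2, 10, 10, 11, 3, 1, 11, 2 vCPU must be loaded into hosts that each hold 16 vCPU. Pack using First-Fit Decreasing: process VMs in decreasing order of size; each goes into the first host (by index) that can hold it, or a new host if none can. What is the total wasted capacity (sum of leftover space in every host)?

Sorted descending: 12, 11, 11, 10, 10, 10, 10, 4, 3, 3, 2, 2, 2, 1.
Put 12 vCPU in host 1; 4 vCPU remain.
Put 11 vCPU in host 2; 5 vCPU remain.
Put 11 vCPU in host 3; 5 vCPU remain.
Put 10 vCPU in host 4; 6 vCPU remain.
Put 10 vCPU in host 5; 6 vCPU remain.
Put 10 vCPU in host 6; 6 vCPU remain.
Put 10 vCPU in host 7; 6 vCPU remain.
Put 4 vCPU in host 1; 0 vCPU remain.
Put 3 vCPU in host 2; 2 vCPU remain.
Put 3 vCPU in host 3; 2 vCPU remain.
Put 2 vCPU in host 2; 0 vCPU remain.
Put 2 vCPU in host 3; 0 vCPU remain.
Put 2 vCPU in host 4; 4 vCPU remain.
Put 1 vCPU in host 4; 3 vCPU remain.
7 hosts × 16 vCPU = 112 vCPU; used 91 vCPU; unused 21 vCPU.

21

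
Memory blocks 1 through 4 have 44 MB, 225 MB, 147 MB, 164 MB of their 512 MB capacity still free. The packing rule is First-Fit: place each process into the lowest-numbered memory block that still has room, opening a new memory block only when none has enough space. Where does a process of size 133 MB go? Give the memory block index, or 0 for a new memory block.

Memory blocks with room: memory block 2 (225 MB), memory block 3 (147 MB), memory block 4 (164 MB).
The first with room is memory block 2.

2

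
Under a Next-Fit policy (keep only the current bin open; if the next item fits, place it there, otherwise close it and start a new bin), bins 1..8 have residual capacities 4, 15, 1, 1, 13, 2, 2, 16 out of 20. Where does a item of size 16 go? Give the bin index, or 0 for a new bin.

8

Next-Fit only looks at bin 8, which has 16 free.
16 fits there.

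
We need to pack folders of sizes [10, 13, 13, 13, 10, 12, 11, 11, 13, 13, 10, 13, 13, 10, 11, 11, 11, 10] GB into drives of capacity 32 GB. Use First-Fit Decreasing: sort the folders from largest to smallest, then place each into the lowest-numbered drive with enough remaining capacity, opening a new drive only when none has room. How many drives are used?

8

Sorted descending: 13, 13, 13, 13, 13, 13, 13, 12, 11, 11, 11, 11, 11, 10, 10, 10, 10, 10.
13 GB → drive 1 (remaining 19 GB)
13 GB → drive 1 (remaining 6 GB)
13 GB → drive 2 (remaining 19 GB)
13 GB → drive 2 (remaining 6 GB)
13 GB → drive 3 (remaining 19 GB)
13 GB → drive 3 (remaining 6 GB)
13 GB → drive 4 (remaining 19 GB)
12 GB → drive 4 (remaining 7 GB)
11 GB → drive 5 (remaining 21 GB)
11 GB → drive 5 (remaining 10 GB)
11 GB → drive 6 (remaining 21 GB)
11 GB → drive 6 (remaining 10 GB)
11 GB → drive 7 (remaining 21 GB)
10 GB → drive 5 (remaining 0 GB)
10 GB → drive 6 (remaining 0 GB)
10 GB → drive 7 (remaining 11 GB)
10 GB → drive 7 (remaining 1 GB)
10 GB → drive 8 (remaining 22 GB)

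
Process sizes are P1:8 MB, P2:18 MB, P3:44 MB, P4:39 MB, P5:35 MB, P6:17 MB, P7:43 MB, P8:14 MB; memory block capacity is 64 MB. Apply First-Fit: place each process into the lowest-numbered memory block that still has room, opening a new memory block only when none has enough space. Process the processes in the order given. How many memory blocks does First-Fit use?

Put P1 (8 MB) in memory block 1; 56 MB remain.
Put P2 (18 MB) in memory block 1; 38 MB remain.
Put P3 (44 MB) in memory block 2; 20 MB remain.
Put P4 (39 MB) in memory block 3; 25 MB remain.
Put P5 (35 MB) in memory block 1; 3 MB remain.
Put P6 (17 MB) in memory block 2; 3 MB remain.
Put P7 (43 MB) in memory block 4; 21 MB remain.
Put P8 (14 MB) in memory block 3; 11 MB remain.
Final memory blocks: [8,18,35] [44,17] [39,14] [43].

4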